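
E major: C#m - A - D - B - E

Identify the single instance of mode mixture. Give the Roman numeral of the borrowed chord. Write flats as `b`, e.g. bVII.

E major has the diatonic set E, F#m, G#m, A, B, C#m, D#dim. Of the given chords, C#m, A, B and E are diatonic. But D (D–F#–A) is foreign: the diatonic vii° on degree 7 is D#dim, whereas D comes from E minor. It is labeled bVII.

bVII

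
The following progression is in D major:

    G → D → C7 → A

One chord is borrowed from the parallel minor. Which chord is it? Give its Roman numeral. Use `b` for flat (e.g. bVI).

D major has the diatonic set D, Em, F#m, G, A, Bm, C#dim. Of the given chords, G, D and A are diatonic. But C7 (C–E–G–Bb) is foreign: the diatonic vii° on degree 7 is C#dim, whereas C7 comes from D minor. It is labeled bVII7.

bVII7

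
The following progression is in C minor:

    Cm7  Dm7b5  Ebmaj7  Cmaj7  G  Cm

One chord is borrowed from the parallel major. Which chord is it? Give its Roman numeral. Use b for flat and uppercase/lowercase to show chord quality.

In C minor (with V from harmonic minor) the diatonic chords are Cm, Ddim, Eb, Fm, G, Ab, Bb. Of the given chords, Cm7, Dm7b5, Ebmaj7, G and Cm are diatonic. Cmaj7 (C–E–G–B) is not: scale degree 1 in C minor carries Cm (i). In C major the chord on that degree is Cmaj7, so here it functions as Imaj7, borrowed from the parallel major.

Imaj7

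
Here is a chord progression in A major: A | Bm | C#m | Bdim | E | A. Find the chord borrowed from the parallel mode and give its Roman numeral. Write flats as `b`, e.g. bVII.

A major has the diatonic set A, Bm, C#m, D, E, F#m, G#dim. A, Bm, C#m and E are all diatonic. Bdim (B–D–F) doesn't fit — on degree 2 A major would have Bm (ii). Bdim is the degree-2 chord of A minor, so it is the borrowed ii°.

ii°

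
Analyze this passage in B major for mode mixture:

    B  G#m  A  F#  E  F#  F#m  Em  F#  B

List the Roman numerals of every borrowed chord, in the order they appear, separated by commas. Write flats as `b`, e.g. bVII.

bVII, v, iv

In B major the diatonic chords are B, C#m, D#m, E, F#, G#m, A#dim. B, G#m, F# and E are all diatonic. A (A–C#–E) doesn't fit — on degree 7 B major would have A#dim (vii°). A is the degree-7 chord of B minor, so it is the borrowed bVII. But F#m (F#–A–C#) is foreign: the diatonic V on degree 5 is F#, whereas F#m comes from B minor. It is labeled v. Em (E–G–B) doesn't fit — on degree 4 B major would have E (IV). Em is the degree-4 chord of B minor, so it is the borrowed iv.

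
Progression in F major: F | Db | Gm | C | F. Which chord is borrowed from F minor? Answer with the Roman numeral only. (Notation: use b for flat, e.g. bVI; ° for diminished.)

The diatonic triads in F major are F, Gm, Am, Bb, C, Dm, Edim. F, Gm and C all belong to that set. Db (Db–F–Ab) is not: scale degree 6 in F major carries Dm (vi). In F minor the chord on that degree is Db, so here it functions as bVI, borrowed from the parallel minor.

bVI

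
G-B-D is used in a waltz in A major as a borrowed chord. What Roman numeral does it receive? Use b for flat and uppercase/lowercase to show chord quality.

bVII

G is the lowered form of scale degree 7 in A major (the diatonic degree 7 is G#). The diatonic chord on degree 7 would be G#dim (vii°), but G–B–D is the major chord from A minor. As a borrowed chord it is labeled bVII.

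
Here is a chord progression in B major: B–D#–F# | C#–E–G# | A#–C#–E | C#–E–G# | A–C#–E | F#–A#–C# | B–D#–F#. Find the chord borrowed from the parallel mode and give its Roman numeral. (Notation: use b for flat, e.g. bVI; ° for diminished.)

bVII

In B major the diatonic chords are B, C#m, D#m, E, F#, G#m, A#dim. B–D#–F# = B, C#–E–G# = C#m, A#–C#–E = A#dim and F#–A#–C# = F# are all diatonic. But A–C#–E is foreign: the diatonic vii° on degree 7 is A#dim, whereas A comes from B minor. It is labeled bVII.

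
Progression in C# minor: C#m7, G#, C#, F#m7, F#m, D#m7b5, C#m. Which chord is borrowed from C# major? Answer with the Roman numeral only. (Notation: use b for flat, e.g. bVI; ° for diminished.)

I

C# minor has the diatonic set C#m, D#dim, E, F#m, G#, A, B (with V from harmonic minor). C#m7, G#, F#m7, F#m, D#m7b5 and C#m are all diatonic. C# (C#–E#–G#) doesn't fit — on degree 1 C# minor would have C#m (i). C# is the degree-1 chord of C# major, so it is the borrowed I.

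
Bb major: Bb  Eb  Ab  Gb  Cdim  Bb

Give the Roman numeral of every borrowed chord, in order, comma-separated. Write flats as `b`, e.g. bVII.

bVII, bVI, ii°

The diatonic triads in Bb major are Bb, Cm, Dm, Eb, F, Gm, Adim. Bb and Eb both belong to that set. Ab (Ab–C–Eb) doesn't fit — on degree 7 Bb major would have Adim (vii°). Ab is the degree-7 chord of Bb minor, so it is the borrowed bVII. Gb (Gb–Bb–Db) doesn't fit — on degree 6 Bb major would have Gm (vi). Gb is the degree-6 chord of Bb minor, so it is the borrowed bVI. Cdim (C–Eb–Gb) is not: scale degree 2 in Bb major carries Cm (ii). In Bb minor the chord on that degree is Cdim, so here it functions as ii°, borrowed from the parallel minor.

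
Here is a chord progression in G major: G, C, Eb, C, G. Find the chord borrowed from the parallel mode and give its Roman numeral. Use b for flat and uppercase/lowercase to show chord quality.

bVI

G major has the diatonic set G, Am, Bm, C, D, Em, F#dim. G and C both belong to that set. Eb (Eb–G–Bb) doesn't fit — on degree 6 G major would have Em (vi). Eb is the degree-6 chord of G minor, so it is the borrowed bVI.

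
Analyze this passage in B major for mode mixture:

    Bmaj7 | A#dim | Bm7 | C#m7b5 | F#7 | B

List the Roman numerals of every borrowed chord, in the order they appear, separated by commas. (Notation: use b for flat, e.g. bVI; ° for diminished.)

i7, iiø7

The diatonic triads in B major are B, C#m, D#m, E, F#, G#m, A#dim. Bmaj7, A#dim, F#7 and B all belong to that set. But Bm7 (B–D–F#–A) is foreign: the diatonic I on degree 1 is B, whereas Bm7 comes from B minor. It is labeled i7. But C#m7b5 (C#–E–G–B) is foreign: the diatonic ii on degree 2 is C#m, whereas C#m7b5 comes from B minor. It is labeled iiø7.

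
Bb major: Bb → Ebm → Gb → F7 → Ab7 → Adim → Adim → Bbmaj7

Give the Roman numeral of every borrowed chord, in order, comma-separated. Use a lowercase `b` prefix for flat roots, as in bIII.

iv, bVI, bVII7

Bb major has the diatonic set Bb, Cm, Dm, Eb, F, Gm, Adim. Bb, F7, Adim and Bbmaj7 are all diatonic. Ebm (Eb–Gb–Bb) is not: scale degree 4 in Bb major carries Eb (IV). In Bb minor the chord on that degree is Ebm, so here it functions as iv, borrowed from the parallel minor. Gb (Gb–Bb–Db) is not: scale degree 6 in Bb major carries Gm (vi). In Bb minor the chord on that degree is Gb, so here it functions as bVI, borrowed from the parallel minor. But Ab7 (Ab–C–Eb–Gb) is foreign: the diatonic vii° on degree 7 is Adim, whereas Ab7 comes from Bb minor. It is labeled bVII7.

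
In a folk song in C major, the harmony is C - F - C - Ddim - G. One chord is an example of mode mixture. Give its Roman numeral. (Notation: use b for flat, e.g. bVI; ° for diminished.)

In C major the diatonic chords are C, Dm, Em, F, G, Am, Bdim. C, F and G are all diatonic. Ddim (D–F–Ab) is not: scale degree 2 in C major carries Dm (ii). In C minor the chord on that degree is Ddim, so here it functions as ii°, borrowed from the parallel minor.

ii°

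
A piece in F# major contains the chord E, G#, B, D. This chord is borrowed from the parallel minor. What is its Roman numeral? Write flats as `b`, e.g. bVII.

bVII7

E is the lowered form of scale degree 7 in F# major (the diatonic degree 7 is E#). The diatonic chord on degree 7 would be E#dim (vii°), but E–G#–B–D is the dominant-seventh chord from F# minor. As a borrowed chord it is labeled bVII7.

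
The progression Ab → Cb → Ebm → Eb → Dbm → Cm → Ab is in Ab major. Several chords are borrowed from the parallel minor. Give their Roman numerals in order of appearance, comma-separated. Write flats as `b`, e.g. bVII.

bIII, v, iv

Ab major has the diatonic set Ab, Bbm, Cm, Db, Eb, Fm, Gdim. Ab, Eb and Cm are all diatonic. But Cb (Cb–Eb–Gb) is foreign: the diatonic iii on degree 3 is Cm, whereas Cb comes from Ab minor. It is labeled bIII. Ebm (Eb–Gb–Bb) doesn't fit — on degree 5 Ab major would have Eb (V). Ebm is the degree-5 chord of Ab minor, so it is the borrowed v. Dbm (Db–Fb–Ab) doesn't fit — on degree 4 Ab major would have Db (IV). Dbm is the degree-4 chord of Ab minor, so it is the borrowed iv.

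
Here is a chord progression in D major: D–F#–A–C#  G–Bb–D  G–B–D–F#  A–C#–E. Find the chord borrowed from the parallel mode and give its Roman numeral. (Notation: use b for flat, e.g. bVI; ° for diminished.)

iv

In D major the diatonic chords are D, Em, F#m, G, A, Bm, C#dim. Of the given chords, D–F#–A–C# = Dmaj7, G–B–D–F# = Gmaj7 and A–C#–E = A are diatonic. G–Bb–D doesn't fit — on degree 4 D major would have G (IV). Gm is the degree-4 chord of D minor, so it is the borrowed iv.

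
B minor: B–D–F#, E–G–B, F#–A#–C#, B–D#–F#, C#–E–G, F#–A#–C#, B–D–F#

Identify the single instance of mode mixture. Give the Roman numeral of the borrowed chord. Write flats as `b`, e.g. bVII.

I

The diatonic triads in B minor (with V from harmonic minor) are Bm, C#dim, D, Em, F#, G, A. B–D–F# = Bm, E–G–B = Em, F#–A#–C# = F# and C#–E–G = C#dim are all diatonic. B–D#–F# doesn't fit — on degree 1 B minor would have Bm (i). B is the degree-1 chord of B major, so it is the borrowed I.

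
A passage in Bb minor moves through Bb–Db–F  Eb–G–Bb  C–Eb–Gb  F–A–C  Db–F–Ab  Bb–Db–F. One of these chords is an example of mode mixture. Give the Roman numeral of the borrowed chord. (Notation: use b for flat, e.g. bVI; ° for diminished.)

Bb minor has the diatonic set Bbm, Cdim, Db, Ebm, F, Gb, Ab (with V from harmonic minor). Bb–Db–F = Bbm, C–Eb–Gb = Cdim, F–A–C = F and Db–F–Ab = Db are all diatonic. But Eb–G–Bb is foreign: the diatonic iv on degree 4 is Ebm, whereas Eb comes from Bb major. It is labeled IV.

IV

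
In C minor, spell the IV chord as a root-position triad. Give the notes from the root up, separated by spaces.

F A C

IV is built on scale degree 4, which is F in both C minor and its parallel. Building the major chord from the parallel major on F: F–A–C.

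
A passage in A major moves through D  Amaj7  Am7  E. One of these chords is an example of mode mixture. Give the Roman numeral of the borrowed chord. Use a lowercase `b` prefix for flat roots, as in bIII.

i7

In A major the diatonic chords are A, Bm, C#m, D, E, F#m, G#dim. Of the given chords, D, Amaj7 and E are diatonic. Am7 (A–C–E–G) doesn't fit — on degree 1 A major would have A (I). Am7 is the degree-1 chord of A minor, so it is the borrowed i7.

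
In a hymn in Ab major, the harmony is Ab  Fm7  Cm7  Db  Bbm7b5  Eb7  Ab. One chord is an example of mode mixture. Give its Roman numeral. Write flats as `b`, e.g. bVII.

iiø7

Ab major has the diatonic set Ab, Bbm, Cm, Db, Eb, Fm, Gdim. Of the given chords, Ab, Fm7, Cm7, Db and Eb7 are diatonic. But Bbm7b5 (Bb–Db–Fb–Ab) is foreign: the diatonic ii on degree 2 is Bbm, whereas Bbm7b5 comes from Ab minor. It is labeled iiø7.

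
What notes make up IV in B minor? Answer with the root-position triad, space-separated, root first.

E G# B

IV is built on scale degree 4, which is E in both B minor and its parallel. Stacking thirds in B major on E gives E–G#–B.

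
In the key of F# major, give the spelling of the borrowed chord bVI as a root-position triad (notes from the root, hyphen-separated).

bVI is built on the lowered scale degree 6. In F# major degree 6 is D#; lowered it becomes D. Stacking thirds in F# minor on D gives D–F#–A.

D-F#-A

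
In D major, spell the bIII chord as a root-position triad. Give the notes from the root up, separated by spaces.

F A C

Scale degree 3 in D major is F#. bIII uses the lowered form, F, taken from D minor. In D minor the chord on F is F–A–C.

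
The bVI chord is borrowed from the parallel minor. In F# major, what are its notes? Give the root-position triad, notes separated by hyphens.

The root of bVI is the lowered 6th degree: D# becomes D. In F# minor the chord on D is D–F#–A.

D-F#-A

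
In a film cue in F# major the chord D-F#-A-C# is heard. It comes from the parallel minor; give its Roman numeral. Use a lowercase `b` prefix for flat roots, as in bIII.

bVImaj7

In F# major scale degree 6 is D#; D is its lowered form, from F# minor. Diatonically F# major has D#m (vi) on that degree; D–F#–A–C# is instead the major-seventh chord native to F# minor, so it takes the label bVImaj7.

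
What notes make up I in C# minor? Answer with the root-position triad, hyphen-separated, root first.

C#-E#-G#

The root, C#, is scale degree 1 — the same note in C# minor and C# major; only the chord quality changes. Building the major chord from the parallel major on C#: C#–E#–G#.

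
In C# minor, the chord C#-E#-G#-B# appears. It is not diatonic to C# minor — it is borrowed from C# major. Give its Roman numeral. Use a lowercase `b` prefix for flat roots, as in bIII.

Imaj7

C# is scale degree 1 in C# minor. Diatonically C# minor has C#m (i) on that degree; C#–E#–G#–B# is instead the major-seventh chord native to C# major, so it takes the label Imaj7.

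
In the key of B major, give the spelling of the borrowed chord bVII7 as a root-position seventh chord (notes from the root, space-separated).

The root of bVII7 is the lowered 7th degree: A# becomes A. Stacking thirds in B minor on A gives A–C#–E–G.

A C# E G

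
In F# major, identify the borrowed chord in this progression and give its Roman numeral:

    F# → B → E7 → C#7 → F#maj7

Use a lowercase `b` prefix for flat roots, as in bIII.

bVII7

F# major has the diatonic set F#, G#m, A#m, B, C#, D#m, E#dim. F#, B, C#7 and F#maj7 all belong to that set. E7 (E–G#–B–D) is not: scale degree 7 in F# major carries E#dim (vii°). In F# minor the chord on that degree is E7, so here it functions as bVII7, borrowed from the parallel minor.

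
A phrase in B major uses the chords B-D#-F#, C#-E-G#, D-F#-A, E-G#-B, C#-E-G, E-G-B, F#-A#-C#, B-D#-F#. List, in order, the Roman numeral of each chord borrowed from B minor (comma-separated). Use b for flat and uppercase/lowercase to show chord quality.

bIII, ii°, iv

B major has the diatonic set B, C#m, D#m, E, F#, G#m, A#dim. B–D#–F# = B, C#–E–G# = C#m, E–G#–B = E and F#–A#–C# = F# are all diatonic. But D–F#–A is foreign: the diatonic iii on degree 3 is D#m, whereas D comes from B minor. It is labeled bIII. But C#–E–G is foreign: the diatonic ii on degree 2 is C#m, whereas C#dim comes from B minor. It is labeled ii°. But E–G–B is foreign: the diatonic IV on degree 4 is E, whereas Em comes from B minor. It is labeled iv.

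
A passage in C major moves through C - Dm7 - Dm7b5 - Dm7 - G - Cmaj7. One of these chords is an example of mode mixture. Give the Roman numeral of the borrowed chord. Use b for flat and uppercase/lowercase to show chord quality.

iiø7

In C major the diatonic chords are C, Dm, Em, F, G, Am, Bdim. C, Dm7, G and Cmaj7 all belong to that set. But Dm7b5 (D–F–Ab–C) is foreign: the diatonic ii on degree 2 is Dm, whereas Dm7b5 comes from C minor. It is labeled iiø7.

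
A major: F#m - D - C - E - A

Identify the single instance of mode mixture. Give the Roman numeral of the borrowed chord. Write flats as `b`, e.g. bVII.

In A major the diatonic chords are A, Bm, C#m, D, E, F#m, G#dim. F#m, D, E and A all belong to that set. But C (C–E–G) is foreign: the diatonic iii on degree 3 is C#m, whereas C comes from A minor. It is labeled bIII.

bIII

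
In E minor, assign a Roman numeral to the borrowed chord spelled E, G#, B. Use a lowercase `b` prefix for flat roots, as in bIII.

The root E is the diatonic 1st degree of E minor; the borrowing shows in the chord quality. E–G#–B is a major chord — the form found in E major, not the diatonic i (Em). Borrowed into E minor it is written I.

I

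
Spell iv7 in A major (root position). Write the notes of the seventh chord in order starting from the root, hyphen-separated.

The root, D, is scale degree 4 — the same note in A major and A minor; only the chord quality changes. Stacking thirds in A minor on D gives D–F–A–C.

D-F-A-C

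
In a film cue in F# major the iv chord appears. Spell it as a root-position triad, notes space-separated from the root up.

B D F#

iv is built on scale degree 4, which is B in both F# major and its parallel. Building the minor chord from the parallel minor on B: B–D–F#.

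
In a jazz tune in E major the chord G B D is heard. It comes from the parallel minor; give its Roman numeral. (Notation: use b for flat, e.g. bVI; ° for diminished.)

bIII

G is the lowered form of scale degree 3 in E major (the diatonic degree 3 is G#). G–B–D is a major chord — the form found in E minor, not the diatonic iii (G#m). Borrowed into E major it is written bIII.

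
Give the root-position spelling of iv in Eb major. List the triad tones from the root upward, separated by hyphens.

Ab-Cb-Eb

The root, Ab, is scale degree 4 — the same note in Eb major and Eb minor; only the chord quality changes. Stacking thirds in Eb minor on Ab gives Ab–Cb–Eb.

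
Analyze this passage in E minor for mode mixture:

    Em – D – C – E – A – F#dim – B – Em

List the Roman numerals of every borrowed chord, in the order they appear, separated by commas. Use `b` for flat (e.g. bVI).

I, IV

In E minor (with V from harmonic minor) the diatonic chords are Em, F#dim, G, Am, B, C, D. Em, D, C, F#dim and B are all diatonic. But E (E–G#–B) is foreign: the diatonic i on degree 1 is Em, whereas E comes from E major. It is labeled I. But A (A–C#–E) is foreign: the diatonic iv on degree 4 is Am, whereas A comes from E major. It is labeled IV.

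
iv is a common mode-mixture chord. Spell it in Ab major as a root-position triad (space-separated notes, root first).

Db Fb Ab

The root, Db, is scale degree 4 — the same note in Ab major and Ab minor; only the chord quality changes. In Ab minor the chord on Db is Db–Fb–Ab.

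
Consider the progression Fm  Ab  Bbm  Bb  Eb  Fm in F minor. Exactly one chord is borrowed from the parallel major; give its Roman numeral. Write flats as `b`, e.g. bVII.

The diatonic triads in F minor (with V from harmonic minor) are Fm, Gdim, Ab, Bbm, C, Db, Eb. Fm, Ab, Bbm and Eb are all diatonic. Bb (Bb–D–F) is not: scale degree 4 in F minor carries Bbm (iv). In F major the chord on that degree is Bb, so here it functions as IV, borrowed from the parallel major.

IV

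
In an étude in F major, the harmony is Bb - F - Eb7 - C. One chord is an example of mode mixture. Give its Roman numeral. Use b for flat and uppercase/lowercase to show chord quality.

bVII7

The diatonic triads in F major are F, Gm, Am, Bb, C, Dm, Edim. Bb, F and C all belong to that set. Eb7 (Eb–G–Bb–Db) doesn't fit — on degree 7 F major would have Edim (vii°). Eb7 is the degree-7 chord of F minor, so it is the borrowed bVII7.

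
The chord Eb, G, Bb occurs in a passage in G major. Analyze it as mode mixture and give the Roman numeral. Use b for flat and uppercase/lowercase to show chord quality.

Eb is the lowered form of scale degree 6 in G major (the diatonic degree 6 is E). The diatonic chord on degree 6 would be Em (vi), but Eb–G–Bb is the major chord from G minor. As a borrowed chord it is labeled bVI.

bVI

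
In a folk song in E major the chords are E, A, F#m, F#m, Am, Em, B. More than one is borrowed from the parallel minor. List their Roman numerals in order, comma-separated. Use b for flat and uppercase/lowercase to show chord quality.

iv, i

The diatonic triads in E major are E, F#m, G#m, A, B, C#m, D#dim. E, A, F#m and B are all diatonic. Am (A–C–E) doesn't fit — on degree 4 E major would have A (IV). Am is the degree-4 chord of E minor, so it is the borrowed iv. Em (E–G–B) is not: scale degree 1 in E major carries E (I). In E minor the chord on that degree is Em, so here it functions as i, borrowed from the parallel minor.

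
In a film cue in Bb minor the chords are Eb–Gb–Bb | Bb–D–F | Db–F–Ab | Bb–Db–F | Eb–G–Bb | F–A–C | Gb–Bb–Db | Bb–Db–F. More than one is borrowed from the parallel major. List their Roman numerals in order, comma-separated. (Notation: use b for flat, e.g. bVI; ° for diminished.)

In Bb minor (with V from harmonic minor) the diatonic chords are Bbm, Cdim, Db, Ebm, F, Gb, Ab. Eb–Gb–Bb = Ebm, Db–F–Ab = Db, Bb–Db–F = Bbm, F–A–C = F and Gb–Bb–Db = Gb are all diatonic. Bb–D–F doesn't fit — on degree 1 Bb minor would have Bbm (i). Bb is the degree-1 chord of Bb major, so it is the borrowed I. Eb–G–Bb is not: scale degree 4 in Bb minor carries Ebm (iv). In Bb major the chord on that degree is Eb, so here it functions as IV, borrowed from the parallel major.

I, IV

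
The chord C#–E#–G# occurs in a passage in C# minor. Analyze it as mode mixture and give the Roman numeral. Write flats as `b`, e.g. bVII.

I

C# is scale degree 1 in C# minor. The diatonic chord on degree 1 would be C#m (i), but C#–E#–G# is the major chord from C# major. As a borrowed chord it is labeled I.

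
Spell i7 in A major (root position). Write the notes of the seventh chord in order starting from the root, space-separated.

A C E G

i7 is built on scale degree 1, which is A in both A major and its parallel. Building the minor-seventh chord from the parallel minor on A: A–C–E–G.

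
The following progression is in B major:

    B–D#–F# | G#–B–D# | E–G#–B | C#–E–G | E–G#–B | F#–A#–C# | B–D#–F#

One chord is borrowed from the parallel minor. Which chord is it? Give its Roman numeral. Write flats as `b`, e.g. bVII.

ii°

B major has the diatonic set B, C#m, D#m, E, F#, G#m, A#dim. Of the given chords, B–D#–F# = B, G#–B–D# = G#m, E–G#–B = E and F#–A#–C# = F# are diatonic. But C#–E–G is foreign: the diatonic ii on degree 2 is C#m, whereas C#dim comes from B minor. It is labeled ii°.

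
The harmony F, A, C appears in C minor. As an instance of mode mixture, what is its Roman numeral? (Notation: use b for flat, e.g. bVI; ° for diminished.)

IV

The root F is the diatonic 4th degree of C minor; the borrowing shows in the chord quality. The diatonic chord on degree 4 would be Fm (iv), but F–A–C is the major chord from C major. As a borrowed chord it is labeled IV.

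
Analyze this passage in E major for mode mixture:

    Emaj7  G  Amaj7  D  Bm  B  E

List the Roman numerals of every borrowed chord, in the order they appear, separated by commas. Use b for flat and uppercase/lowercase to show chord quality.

bIII, bVII, v

In E major the diatonic chords are E, F#m, G#m, A, B, C#m, D#dim. Emaj7, Amaj7, B and E are all diatonic. But G (G–B–D) is foreign: the diatonic iii on degree 3 is G#m, whereas G comes from E minor. It is labeled bIII. D (D–F#–A) doesn't fit — on degree 7 E major would have D#dim (vii°). D is the degree-7 chord of E minor, so it is the borrowed bVII. Bm (B–D–F#) is not: scale degree 5 in E major carries B (V). In E minor the chord on that degree is Bm, so here it functions as v, borrowed from the parallel minor.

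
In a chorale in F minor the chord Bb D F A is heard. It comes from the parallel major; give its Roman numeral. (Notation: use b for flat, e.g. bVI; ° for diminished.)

IVmaj7

The root Bb is the diatonic 4th degree of F minor; the borrowing shows in the chord quality. Bb–D–F–A is a major-seventh chord — the form found in F major, not the diatonic iv (Bbm). Borrowed into F minor it is written IVmaj7.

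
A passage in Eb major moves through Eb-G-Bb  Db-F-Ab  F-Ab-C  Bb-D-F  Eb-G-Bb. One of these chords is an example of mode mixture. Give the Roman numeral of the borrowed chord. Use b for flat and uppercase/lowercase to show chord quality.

bVII

Eb major has the diatonic set Eb, Fm, Gm, Ab, Bb, Cm, Ddim. Eb–G–Bb = Eb, F–Ab–C = Fm and Bb–D–F = Bb are all diatonic. Db–F–Ab doesn't fit — on degree 7 Eb major would have Ddim (vii°). Db is the degree-7 chord of Eb minor, so it is the borrowed bVII.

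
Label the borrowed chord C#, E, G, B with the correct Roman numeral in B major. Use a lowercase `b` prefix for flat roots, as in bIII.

The root C# is the diatonic 2nd degree of B major; the borrowing shows in the chord quality. The diatonic chord on degree 2 would be C#m (ii), but C#–E–G–B is the half-diminished-seventh chord from B minor. As a borrowed chord it is labeled iiø7.

iiø7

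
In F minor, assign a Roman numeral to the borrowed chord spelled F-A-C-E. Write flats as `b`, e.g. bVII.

Imaj7

The root F is the diatonic 1st degree of F minor; the borrowing shows in the chord quality. Diatonically F minor has Fm (i) on that degree; F–A–C–E is instead the major-seventh chord native to F major, so it takes the label Imaj7.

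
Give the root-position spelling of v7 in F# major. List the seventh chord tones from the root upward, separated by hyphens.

C#-E-G#-B

v7 is built on scale degree 5, which is C# in both F# major and its parallel. Building the minor-seventh chord from the parallel minor on C#: C#–E–G#–B.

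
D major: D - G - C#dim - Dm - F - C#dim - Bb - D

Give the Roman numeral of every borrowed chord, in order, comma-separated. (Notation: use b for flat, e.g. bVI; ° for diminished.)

i, bIII, bVI

D major has the diatonic set D, Em, F#m, G, A, Bm, C#dim. D, G and C#dim all belong to that set. Dm (D–F–A) doesn't fit — on degree 1 D major would have D (I). Dm is the degree-1 chord of D minor, so it is the borrowed i. F (F–A–C) doesn't fit — on degree 3 D major would have F#m (iii). F is the degree-3 chord of D minor, so it is the borrowed bIII. Bb (Bb–D–F) is not: scale degree 6 in D major carries Bm (vi). In D minor the chord on that degree is Bb, so here it functions as bVI, borrowed from the parallel minor.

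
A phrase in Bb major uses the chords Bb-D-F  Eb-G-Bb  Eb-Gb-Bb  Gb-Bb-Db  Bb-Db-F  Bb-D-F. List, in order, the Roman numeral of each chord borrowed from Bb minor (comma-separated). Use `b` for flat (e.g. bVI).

iv, bVI, i

Bb major has the diatonic set Bb, Cm, Dm, Eb, F, Gm, Adim. Of the given chords, Bb–D–F = Bb and Eb–G–Bb = Eb are diatonic. But Eb–Gb–Bb is foreign: the diatonic IV on degree 4 is Eb, whereas Ebm comes from Bb minor. It is labeled iv. Gb–Bb–Db is not: scale degree 6 in Bb major carries Gm (vi). In Bb minor the chord on that degree is Gb, so here it functions as bVI, borrowed from the parallel minor. Bb–Db–F is not: scale degree 1 in Bb major carries Bb (I). In Bb minor the chord on that degree is Bbm, so here it functions as i, borrowed from the parallel minor.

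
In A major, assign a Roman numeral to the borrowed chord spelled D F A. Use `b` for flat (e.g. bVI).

D is scale degree 4 in A major. Diatonically A major has D (IV) on that degree; D–F–A is instead the minor chord native to A minor, so it takes the label iv.

iv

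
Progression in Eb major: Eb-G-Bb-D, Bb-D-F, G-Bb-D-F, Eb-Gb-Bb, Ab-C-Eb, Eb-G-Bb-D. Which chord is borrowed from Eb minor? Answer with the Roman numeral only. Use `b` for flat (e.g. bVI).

i

In Eb major the diatonic chords are Eb, Fm, Gm, Ab, Bb, Cm, Ddim. Of the given chords, Eb–G–Bb–D = Ebmaj7, Bb–D–F = Bb, G–Bb–D–F = Gm7 and Ab–C–Eb = Ab are diatonic. Eb–Gb–Bb is not: scale degree 1 in Eb major carries Eb (I). In Eb minor the chord on that degree is Ebm, so here it functions as i, borrowed from the parallel minor.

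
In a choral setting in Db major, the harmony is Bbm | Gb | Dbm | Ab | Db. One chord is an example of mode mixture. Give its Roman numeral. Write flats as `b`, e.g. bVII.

i

Db major has the diatonic set Db, Ebm, Fm, Gb, Ab, Bbm, Cdim. Bbm, Gb, Ab and Db all belong to that set. But Dbm (Db–Fb–Ab) is foreign: the diatonic I on degree 1 is Db, whereas Dbm comes from Db minor. It is labeled i.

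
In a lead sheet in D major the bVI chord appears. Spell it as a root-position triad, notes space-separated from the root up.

bVI is built on the lowered scale degree 6. In D major degree 6 is B; lowered it becomes Bb. In D minor the chord on Bb is Bb–D–F.

Bb D F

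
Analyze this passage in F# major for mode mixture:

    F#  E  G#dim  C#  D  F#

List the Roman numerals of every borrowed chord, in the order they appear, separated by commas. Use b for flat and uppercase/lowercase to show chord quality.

The diatonic triads in F# major are F#, G#m, A#m, B, C#, D#m, E#dim. F# and C# both belong to that set. E (E–G#–B) doesn't fit — on degree 7 F# major would have E#dim (vii°). E is the degree-7 chord of F# minor, so it is the borrowed bVII. G#dim (G#–B–D) is not: scale degree 2 in F# major carries G#m (ii). In F# minor the chord on that degree is G#dim, so here it functions as ii°, borrowed from the parallel minor. D (D–F#–A) doesn't fit — on degree 6 F# major would have D#m (vi). D is the degree-6 chord of F# minor, so it is the borrowed bVI.

bVII, ii°, bVI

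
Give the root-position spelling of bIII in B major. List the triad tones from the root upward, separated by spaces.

The root of bIII is the lowered 3rd degree: D# becomes D. In B minor the chord on D is D–F#–A.

D F# A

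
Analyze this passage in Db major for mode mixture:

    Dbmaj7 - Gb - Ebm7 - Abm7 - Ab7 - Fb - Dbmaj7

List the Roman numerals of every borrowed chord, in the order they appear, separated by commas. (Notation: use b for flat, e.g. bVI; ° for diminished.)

v7, bIII

In Db major the diatonic chords are Db, Ebm, Fm, Gb, Ab, Bbm, Cdim. Dbmaj7, Gb, Ebm7 and Ab7 are all diatonic. But Abm7 (Ab–Cb–Eb–Gb) is foreign: the diatonic V on degree 5 is Ab, whereas Abm7 comes from Db minor. It is labeled v7. But Fb (Fb–Ab–Cb) is foreign: the diatonic iii on degree 3 is Fm, whereas Fb comes from Db minor. It is labeled bIII.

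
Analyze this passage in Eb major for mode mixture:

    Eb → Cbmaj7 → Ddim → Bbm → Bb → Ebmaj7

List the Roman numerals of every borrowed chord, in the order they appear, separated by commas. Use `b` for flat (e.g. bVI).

In Eb major the diatonic chords are Eb, Fm, Gm, Ab, Bb, Cm, Ddim. Eb, Ddim, Bb and Ebmaj7 are all diatonic. Cbmaj7 (Cb–Eb–Gb–Bb) doesn't fit — on degree 6 Eb major would have Cm (vi). Cbmaj7 is the degree-6 chord of Eb minor, so it is the borrowed bVImaj7. Bbm (Bb–Db–F) doesn't fit — on degree 5 Eb major would have Bb (V). Bbm is the degree-5 chord of Eb minor, so it is the borrowed v.

bVImaj7, v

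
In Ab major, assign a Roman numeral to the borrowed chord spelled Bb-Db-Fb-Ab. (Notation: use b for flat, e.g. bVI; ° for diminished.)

iiø7

Bb is scale degree 2 in Ab major. Bb–Db–Fb–Ab is a half-diminished-seventh chord — the form found in Ab minor, not the diatonic ii (Bbm). Borrowed into Ab major it is written iiø7.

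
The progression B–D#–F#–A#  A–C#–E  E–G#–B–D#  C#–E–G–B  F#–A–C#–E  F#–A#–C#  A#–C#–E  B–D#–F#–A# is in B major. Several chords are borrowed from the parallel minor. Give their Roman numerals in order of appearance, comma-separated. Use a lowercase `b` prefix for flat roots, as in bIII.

bVII, iiø7, v7

The diatonic triads in B major are B, C#m, D#m, E, F#, G#m, A#dim. B–D#–F#–A# = Bmaj7, E–G#–B–D# = Emaj7, F#–A#–C# = F# and A#–C#–E = A#dim are all diatonic. A–C#–E is not: scale degree 7 in B major carries A#dim (vii°). In B minor the chord on that degree is A, so here it functions as bVII, borrowed from the parallel minor. But C#–E–G–B is foreign: the diatonic ii on degree 2 is C#m, whereas C#m7b5 comes from B minor. It is labeled iiø7. F#–A–C#–E is not: scale degree 5 in B major carries F# (V). In B minor the chord on that degree is F#m7, so here it functions as v7, borrowed from the parallel minor.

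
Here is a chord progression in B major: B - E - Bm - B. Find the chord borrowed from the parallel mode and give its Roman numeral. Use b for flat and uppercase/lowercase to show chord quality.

i

The diatonic triads in B major are B, C#m, D#m, E, F#, G#m, A#dim. B and E both belong to that set. But Bm (B–D–F#) is foreign: the diatonic I on degree 1 is B, whereas Bm comes from B minor. It is labeled i.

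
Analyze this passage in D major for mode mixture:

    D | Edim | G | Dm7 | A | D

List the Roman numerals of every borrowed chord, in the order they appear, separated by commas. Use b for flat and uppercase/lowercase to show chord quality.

In D major the diatonic chords are D, Em, F#m, G, A, Bm, C#dim. Of the given chords, D, G and A are diatonic. Edim (E–G–Bb) doesn't fit — on degree 2 D major would have Em (ii). Edim is the degree-2 chord of D minor, so it is the borrowed ii°. Dm7 (D–F–A–C) is not: scale degree 1 in D major carries D (I). In D minor the chord on that degree is Dm7, so here it functions as i7, borrowed from the parallel minor.

ii°, i7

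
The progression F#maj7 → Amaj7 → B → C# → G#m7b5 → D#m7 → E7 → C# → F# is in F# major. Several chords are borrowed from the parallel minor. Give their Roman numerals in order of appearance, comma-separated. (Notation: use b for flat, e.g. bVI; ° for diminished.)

The diatonic triads in F# major are F#, G#m, A#m, B, C#, D#m, E#dim. Of the given chords, F#maj7, B, C#, D#m7 and F# are diatonic. Amaj7 (A–C#–E–G#) doesn't fit — on degree 3 F# major would have A#m (iii). Amaj7 is the degree-3 chord of F# minor, so it is the borrowed bIIImaj7. G#m7b5 (G#–B–D–F#) doesn't fit — on degree 2 F# major would have G#m (ii). G#m7b5 is the degree-2 chord of F# minor, so it is the borrowed iiø7. E7 (E–G#–B–D) is not: scale degree 7 in F# major carries E#dim (vii°). In F# minor the chord on that degree is E7, so here it functions as bVII7, borrowed from the parallel minor.

bIIImaj7, iiø7, bVII7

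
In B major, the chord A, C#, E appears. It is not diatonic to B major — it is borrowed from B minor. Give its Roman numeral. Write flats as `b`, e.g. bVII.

bVII

In B major scale degree 7 is A#; A is its lowered form, from B minor. Diatonically B major has A#dim (vii°) on that degree; A–C#–E is instead the major chord native to B minor, so it takes the label bVII.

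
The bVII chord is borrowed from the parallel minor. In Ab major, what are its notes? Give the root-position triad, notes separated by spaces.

bVII is built on the lowered scale degree 7. In Ab major degree 7 is G; lowered it becomes Gb. In Ab minor the chord on Gb is Gb–Bb–Db.

Gb Bb Db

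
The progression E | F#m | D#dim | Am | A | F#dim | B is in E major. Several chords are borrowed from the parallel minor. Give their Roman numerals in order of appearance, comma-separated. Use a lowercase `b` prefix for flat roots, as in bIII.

iv, ii°

E major has the diatonic set E, F#m, G#m, A, B, C#m, D#dim. E, F#m, D#dim, A and B are all diatonic. Am (A–C–E) is not: scale degree 4 in E major carries A (IV). In E minor the chord on that degree is Am, so here it functions as iv, borrowed from the parallel minor. F#dim (F#–A–C) doesn't fit — on degree 2 E major would have F#m (ii). F#dim is the degree-2 chord of E minor, so it is the borrowed ii°.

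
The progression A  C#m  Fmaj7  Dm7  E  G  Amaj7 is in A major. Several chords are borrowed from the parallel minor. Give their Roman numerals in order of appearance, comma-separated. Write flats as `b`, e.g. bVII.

bVImaj7, iv7, bVII

The diatonic triads in A major are A, Bm, C#m, D, E, F#m, G#dim. Of the given chords, A, C#m, E and Amaj7 are diatonic. Fmaj7 (F–A–C–E) doesn't fit — on degree 6 A major would have F#m (vi). Fmaj7 is the degree-6 chord of A minor, so it is the borrowed bVImaj7. Dm7 (D–F–A–C) doesn't fit — on degree 4 A major would have D (IV). Dm7 is the degree-4 chord of A minor, so it is the borrowed iv7. But G (G–B–D) is foreign: the diatonic vii° on degree 7 is G#dim, whereas G comes from A minor. It is labeled bVII.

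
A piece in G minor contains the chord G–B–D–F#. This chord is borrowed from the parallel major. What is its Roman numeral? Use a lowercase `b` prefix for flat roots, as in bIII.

Imaj7

G is scale degree 1 in G minor. G–B–D–F# is a major-seventh chord — the form found in G major, not the diatonic i (Gm). Borrowed into G minor it is written Imaj7.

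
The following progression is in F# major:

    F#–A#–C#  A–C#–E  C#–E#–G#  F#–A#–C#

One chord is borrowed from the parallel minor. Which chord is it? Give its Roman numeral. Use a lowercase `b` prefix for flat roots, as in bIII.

bIII

F# major has the diatonic set F#, G#m, A#m, B, C#, D#m, E#dim. F#–A#–C# = F# and C#–E#–G# = C# are both diatonic. But A–C#–E is foreign: the diatonic iii on degree 3 is A#m, whereas A comes from F# minor. It is labeled bIII.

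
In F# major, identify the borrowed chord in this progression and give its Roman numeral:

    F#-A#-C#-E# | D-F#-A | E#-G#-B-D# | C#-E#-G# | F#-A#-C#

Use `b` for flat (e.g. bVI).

bVI

The diatonic triads in F# major are F#, G#m, A#m, B, C#, D#m, E#dim. F#–A#–C#–E# = F#maj7, E#–G#–B–D# = E#m7b5, C#–E#–G# = C# and F#–A#–C# = F# all belong to that set. D–F#–A doesn't fit — on degree 6 F# major would have D#m (vi). D is the degree-6 chord of F# minor, so it is the borrowed bVI.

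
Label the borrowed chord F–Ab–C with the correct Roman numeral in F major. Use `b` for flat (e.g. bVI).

The root F is the diatonic 1st degree of F major; the borrowing shows in the chord quality. Diatonically F major has F (I) on that degree; F–Ab–C is instead the minor chord native to F minor, so it takes the label i.

i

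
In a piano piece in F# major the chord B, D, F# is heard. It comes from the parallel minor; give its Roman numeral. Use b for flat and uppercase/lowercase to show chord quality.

iv

B is scale degree 4 in F# major. The diatonic chord on degree 4 would be B (IV), but B–D–F# is the minor chord from F# minor. As a borrowed chord it is labeled iv.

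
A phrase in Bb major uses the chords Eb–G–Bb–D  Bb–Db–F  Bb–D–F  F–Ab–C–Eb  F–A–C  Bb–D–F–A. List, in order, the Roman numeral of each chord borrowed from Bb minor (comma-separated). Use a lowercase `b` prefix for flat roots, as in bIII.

The diatonic triads in Bb major are Bb, Cm, Dm, Eb, F, Gm, Adim. Eb–G–Bb–D = Ebmaj7, Bb–D–F = Bb, F–A–C = F and Bb–D–F–A = Bbmaj7 all belong to that set. Bb–Db–F doesn't fit — on degree 1 Bb major would have Bb (I). Bbm is the degree-1 chord of Bb minor, so it is the borrowed i. F–Ab–C–Eb is not: scale degree 5 in Bb major carries F (V). In Bb minor the chord on that degree is Fm7, so here it functions as v7, borrowed from the parallel minor.

i, v7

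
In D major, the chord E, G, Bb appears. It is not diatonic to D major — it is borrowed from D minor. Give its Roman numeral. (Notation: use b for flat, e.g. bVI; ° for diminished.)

ii°

The root E is the diatonic 2nd degree of D major; the borrowing shows in the chord quality. Diatonically D major has Em (ii) on that degree; E–G–Bb is instead the diminished chord native to D minor, so it takes the label ii°.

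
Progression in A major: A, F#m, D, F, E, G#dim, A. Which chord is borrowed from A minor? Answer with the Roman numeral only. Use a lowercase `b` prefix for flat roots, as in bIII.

The diatonic triads in A major are A, Bm, C#m, D, E, F#m, G#dim. Of the given chords, A, F#m, D, E and G#dim are diatonic. F (F–A–C) doesn't fit — on degree 6 A major would have F#m (vi). F is the degree-6 chord of A minor, so it is the borrowed bVI.

bVI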